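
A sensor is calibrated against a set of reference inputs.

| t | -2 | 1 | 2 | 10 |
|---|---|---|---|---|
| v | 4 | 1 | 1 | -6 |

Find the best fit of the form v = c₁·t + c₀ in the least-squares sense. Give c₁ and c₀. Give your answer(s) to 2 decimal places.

Compute the Gram sums: Σt·t = 109, Σt = 11, Σ1 = 4.
Moment sums: Σt·v = -65, Σv = 0.
So XᵀX·[c₁, c₀]ᵀ = Xᵀv: [[109, 11]; [11, 4]]·[c₁, c₀]ᵀ = [-65, 0]ᵀ.
Δ = 109·4 − 11² = 315.
c₁ = ((-65)·4 − 11·0)/315 = -52/63; c₀ = (109·0 − 11·(-65))/315 = 143/63.

c₁ = -0.83, c₀ = 2.27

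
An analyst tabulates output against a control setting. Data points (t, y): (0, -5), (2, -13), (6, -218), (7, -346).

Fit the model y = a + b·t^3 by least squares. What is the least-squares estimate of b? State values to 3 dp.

b = -0.993

Normal-equation sums: Σ1 = 4, Σt^3 = 567, Σt^3·t^3 = 164369.
And Σy = -582, Σt^3·y = -165870.
Eliminating b: 164369·(row 1) − 567·(row 2) gives 335987·a = 164369·(-582) − 567·(-165870) = -1614468, so a = -1614468/335987.
Then b = ((-165870) − 567·(-1614468/335987))/164369 = -333486/335987.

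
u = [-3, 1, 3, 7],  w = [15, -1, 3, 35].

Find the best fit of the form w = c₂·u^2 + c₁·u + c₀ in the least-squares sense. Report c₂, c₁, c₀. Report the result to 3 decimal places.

c₂ = 1.000, c₁ = -2.000, c₀ = 0.000

The normal system XᵀX·[c₂, c₁, c₀]ᵀ = Xᵀw is [[2564, 344, 68]; [344, 68, 8]; [68, 8, 4]]·[c₂, c₁, c₀]ᵀ = [1876, 208, 52]ᵀ.
Solving the 3×3 system (Gaussian elimination) gives c₂ = 1, c₁ = -2, c₀ = 0.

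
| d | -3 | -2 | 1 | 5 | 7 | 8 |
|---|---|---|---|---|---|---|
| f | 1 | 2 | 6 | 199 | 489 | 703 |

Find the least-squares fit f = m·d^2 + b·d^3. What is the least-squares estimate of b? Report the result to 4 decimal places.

Setting ∂/∂m … = 0 gives: 7220·m + 52426·b = 73951;  52426·m + 396212·b = 552501.
(Σd^2·d^2 = 7220, Σd^2·d^3 = 52426, Σd^3·d^3 = 396212, Σd^2·f = 73951, Σd^3·f = 552501.)
Δ = 7220·396212 − 52426² = 112165164.
m = (73951·396212 − 52426·552501)/112165164 = 167428093/56082582; b = (7220·552501 − 52426·73951)/112165164 = 56051047/56082582.

b = 0.9994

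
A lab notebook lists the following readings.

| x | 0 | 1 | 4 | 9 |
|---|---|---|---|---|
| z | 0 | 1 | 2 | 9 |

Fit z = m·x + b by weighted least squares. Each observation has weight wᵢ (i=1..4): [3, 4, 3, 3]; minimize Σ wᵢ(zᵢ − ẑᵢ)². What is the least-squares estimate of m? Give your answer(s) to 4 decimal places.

The normal equations are: 295·m + 43·b = 271;  43·m + 13·b = 37.
(Σwᵢ·x·x = 295, Σwᵢ·x = 43, Σwᵢ·1 = 13, Σwᵢ·x·z = 271, Σwᵢ·z = 37.)
Eliminating b: 13·(row 1) − 43·(row 2) gives 1986·m = 13·271 − 43·37 = 1932, so m = 322/331.
Then b = (37 − 43·(322/331))/13 = -123/331.

m = 0.9728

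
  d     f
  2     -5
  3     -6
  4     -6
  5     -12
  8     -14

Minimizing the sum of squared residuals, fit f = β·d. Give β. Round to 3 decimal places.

Entries of MᵀM: Σd·d = 118.
Right-hand side: Σd·f = -224.
Hence β = -224 / 118 ≈ -1.89831.

β = -1.898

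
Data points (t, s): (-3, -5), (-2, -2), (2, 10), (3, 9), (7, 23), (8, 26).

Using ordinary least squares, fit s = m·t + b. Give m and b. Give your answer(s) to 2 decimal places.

From the data, Σt·t = 139, Σt = 15, Σ1 = 6.
For Aᵀs: Σt·s = 435, Σs = 61.
Normal equations: [[139, 15]; [15, 6]]·[m, b]ᵀ = [435, 61]ᵀ.
det = 139·6 − 15² = 609.
m = (435·6 − 15·61)/609 = 565/203; b = (139·61 − 15·435)/609 = 1954/609.

m = 2.78, b = 3.21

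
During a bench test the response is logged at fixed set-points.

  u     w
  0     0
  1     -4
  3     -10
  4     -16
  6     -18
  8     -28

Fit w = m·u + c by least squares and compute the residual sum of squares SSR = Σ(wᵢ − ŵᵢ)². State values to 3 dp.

Compute the Gram sums: Σu·u = 126, Σu = 22, Σ1 = 6.
Right-hand side: Σu·w = -430, Σw = -76.
Eliminating c: 6·(row 1) − 22·(row 2) gives 272·m = 6·(-430) − 22·(-76) = -908, so m = -227/68.
Then c = ((-76) − 22·(-227/68))/6 = -29/68.
Residuals: 29/68, -4/17, 15/34, -151/68, 167/68, -59/68; SSR = 413/34.

SSR = 12.147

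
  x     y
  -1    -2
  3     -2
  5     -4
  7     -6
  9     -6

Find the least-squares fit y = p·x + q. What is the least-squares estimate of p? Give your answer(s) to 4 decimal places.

The normal equations are: 165·p + 23·q = -120;  23·p + 5·q = -20.
Eliminating q: 5·(row 1) − 23·(row 2) gives 296·p = 5·(-120) − 23·(-20) = -140, so p = -35/74.
Then q = ((-20) − 23·(-35/74))/5 = -135/74.

p = -0.4730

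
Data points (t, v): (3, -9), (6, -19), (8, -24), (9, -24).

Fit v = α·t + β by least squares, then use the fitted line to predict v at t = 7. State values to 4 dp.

v̂ = -20.3095

Normal-equation sums: Σt·t = 190, Σt = 26, Σ1 = 4.
Right-hand side: Σt·v = -549, Σv = -76.
So XᵀX·[α, β]ᵀ = Xᵀv: [[190, 26]; [26, 4]]·[α, β]ᵀ = [-549, -76]ᵀ.
Determinant 190·4 − 26² = 84.
α = ((-549)·4 − 26·(-76))/84 = -55/21; β = (190·(-76) − 26·(-549))/84 = -83/42.
At t = 7: v̂ = (-55/21)·(7) + (-83/42)·(1) = -853/42.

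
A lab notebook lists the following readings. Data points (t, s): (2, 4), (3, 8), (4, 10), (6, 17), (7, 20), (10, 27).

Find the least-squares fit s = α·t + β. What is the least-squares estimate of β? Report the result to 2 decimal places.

β = -1.09

The normal system AᵀA·[α, β]ᵀ = Aᵀs is [[214, 32]; [32, 6]]·[α, β]ᵀ = [584, 86]ᵀ.
Eliminating β: 6·(row 1) − 32·(row 2) gives 260·α = 6·584 − 32·86 = 752, so α = 188/65.
Then β = (86 − 32·(188/65))/6 = -71/65.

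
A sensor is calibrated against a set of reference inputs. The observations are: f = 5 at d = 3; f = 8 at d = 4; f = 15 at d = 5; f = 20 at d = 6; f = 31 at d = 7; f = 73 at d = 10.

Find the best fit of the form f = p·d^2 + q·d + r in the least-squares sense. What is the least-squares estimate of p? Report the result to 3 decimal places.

p = 1.087

Entries of XᵀX: Σd^2·d^2 = 14659, Σd^2·d = 1775, Σd^2 = 235, Σd·d = 235, Σd = 35, Σ1 = 6.
Right-hand side: Σd^2·f = 10087, Σd·f = 1189, Σf = 152.
Inverting the 3×3 Gram matrix, [p, q, r]ᵀ = [287/264, -5867/1320, 191/22]ᵀ.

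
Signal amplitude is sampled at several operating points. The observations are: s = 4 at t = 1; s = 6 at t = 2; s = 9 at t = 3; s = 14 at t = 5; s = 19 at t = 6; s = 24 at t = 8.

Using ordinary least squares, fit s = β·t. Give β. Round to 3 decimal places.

The normal equations are: 139·β = 419.
(Σt·t = 139, Σt·s = 419.)
β = 419/139 = 3.01439.

β = 3.014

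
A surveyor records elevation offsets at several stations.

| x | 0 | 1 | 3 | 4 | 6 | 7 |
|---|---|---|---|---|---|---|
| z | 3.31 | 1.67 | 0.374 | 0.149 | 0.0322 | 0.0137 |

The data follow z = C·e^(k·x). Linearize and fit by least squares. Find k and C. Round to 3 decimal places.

Taking logs, ln z = k·x + ln C, so regress ln z on x.
AᵀA = [[111.0000, 21.0000]; [21.0000, 6]], rhs = [-60.7002, -8.9037]ᵀ  (here Σx = 21.0000, Σ(x)² = 111.0000, Σln z = -8.9037, Σx·ln z = -60.7002).
Δ = 111.0000·6 − (21.0000)² = 225.0000; k = (-60.7002·6 − 21.0000·-8.9037)/225.0000 = -0.78766, ln C = (111.0000·-8.9037 − 21.0000·-60.7002)/225.0000 = 1.27286, so C = exp(1.27286) = 3.57106.

k = -0.788, C = 3.571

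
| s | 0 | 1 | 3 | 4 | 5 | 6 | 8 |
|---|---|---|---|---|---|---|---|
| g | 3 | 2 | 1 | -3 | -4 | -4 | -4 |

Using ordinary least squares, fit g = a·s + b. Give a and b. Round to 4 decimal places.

a = -1.0305, b = 2.6890

The normal equations are: 151·a + 27·b = -83;  27·a + 7·b = -9.
(Σs·s = 151, Σs = 27, Σ1 = 7, Σs·g = -83, Σg = -9.)
det = 151·7 − 27² = 328.
a = ((-83)·7 − 27·(-9))/328 = -169/164; b = (151·(-9) − 27·(-83))/328 = 441/164.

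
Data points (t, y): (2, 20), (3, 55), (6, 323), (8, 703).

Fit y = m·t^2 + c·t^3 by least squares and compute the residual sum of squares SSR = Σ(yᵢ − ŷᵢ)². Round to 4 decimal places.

SSR = 1.3938

With design matrix X, XᵀX = [[5489, 40819]; [40819, 309593]] and Xᵀy = [57195, 431349]ᵀ.
Δ = 5489·309593 − 40819² = 33165216.
m = (57195·309593 − 40819·431349)/33165216 = 8328067/2763768; c = (5489·431349 − 40819·57195)/33165216 = 2752663/2763768.
Residuals: -693/32902, 113864/115157, -140713/230314, 23715/115157; SSR = 321011/230314.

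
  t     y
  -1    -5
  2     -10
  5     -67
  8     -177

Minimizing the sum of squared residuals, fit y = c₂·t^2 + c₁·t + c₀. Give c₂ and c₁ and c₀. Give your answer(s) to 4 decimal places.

Sums needed: Σt^2·t^2 = 4738, Σt^2·t = 644, Σt^2 = 94, Σt·t = 94, Σt = 14, Σ1 = 4.
Right-hand side: Σt^2·y = -13048, Σt·y = -1766, Σy = -259.
So AᵀA·[c₂, c₁, c₀]ᵀ = Aᵀy: [[4738, 644, 94]; [644, 94, 14]; [94, 14, 4]]·[c₂, c₁, c₀]ᵀ = [-13048, -1766, -259]ᵀ.
Inverting the 3×3 Gram matrix, [c₂, c₁, c₀]ᵀ = [-35/12, 79/60, -49/60]ᵀ.

c₂ = -2.9167, c₁ = 1.3167, c₀ = -0.8167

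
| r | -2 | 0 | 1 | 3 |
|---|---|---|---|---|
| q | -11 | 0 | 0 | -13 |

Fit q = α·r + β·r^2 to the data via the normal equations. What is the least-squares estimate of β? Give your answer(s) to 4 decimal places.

β = -1.9691

With design matrix A, AᵀA = [[14, 20]; [20, 98]] and Aᵀq = [-17, -161]ᵀ.
det = 14·98 − 20² = 972.
α = ((-17)·98 − 20·(-161))/972 = 259/162; β = (14·(-161) − 20·(-17))/972 = -319/162.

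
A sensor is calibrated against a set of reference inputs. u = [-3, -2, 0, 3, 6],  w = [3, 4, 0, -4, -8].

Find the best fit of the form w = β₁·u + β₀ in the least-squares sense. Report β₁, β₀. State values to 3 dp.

β₁ = -1.332, β₀ = 0.066

Normal-equation sums: Σu·u = 58, Σu = 4, Σ1 = 5.
Right-hand side: Σu·w = -77, Σw = -5.
Determinant 58·5 − 4² = 274.
β₁ = ((-77)·5 − 4·(-5))/274 = -365/274; β₀ = (58·(-5) − 4·(-77))/274 = 9/137.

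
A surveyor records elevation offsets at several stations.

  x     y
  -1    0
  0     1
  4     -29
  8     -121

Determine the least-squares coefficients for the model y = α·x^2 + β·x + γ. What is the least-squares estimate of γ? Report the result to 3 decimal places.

γ = 1.503

Normal-equation sums: Σx^2·x^2 = 4353, Σx^2·x = 575, Σx^2 = 81, Σx·x = 81, Σx = 11, Σ1 = 4.
Moment sums: Σx^2·y = -8208, Σx·y = -1084, Σy = -149.
Normal equations: [[4353, 575, 81]; [575, 81, 11]; [81, 11, 4]]·[α, β, γ]ᵀ = [-8208, -1084, -149]ᵀ.
Inverting the 3×3 Gram matrix, [α, β, γ]ᵀ = [-12963/6796, -315/6796, 2554/1699]ᵀ.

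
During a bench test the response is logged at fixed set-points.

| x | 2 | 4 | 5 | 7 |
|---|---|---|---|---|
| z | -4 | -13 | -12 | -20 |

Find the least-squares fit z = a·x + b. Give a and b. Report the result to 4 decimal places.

a = -3.0385, b = 1.4231

With design matrix M, MᵀM = [[94, 18]; [18, 4]] and Mᵀz = [-260, -49]ᵀ.
Eliminating b: 4·(row 1) − 18·(row 2) gives 52·a = 4·(-260) − 18·(-49) = -158, so a = -79/26.
Then b = ((-49) − 18·(-79/26))/4 = 37/26.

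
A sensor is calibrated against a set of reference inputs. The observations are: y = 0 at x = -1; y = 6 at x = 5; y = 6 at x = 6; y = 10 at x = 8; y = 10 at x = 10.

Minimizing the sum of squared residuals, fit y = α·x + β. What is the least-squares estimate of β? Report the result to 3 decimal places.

β = 0.994

Sums needed: Σx·x = 226, Σx = 28, Σ1 = 5.
Right-hand side: Σx·y = 246, Σy = 32.
AᵀA·[α, β]ᵀ = Aᵀy becomes [[226, 28]; [28, 5]]·[α, β]ᵀ = [246, 32]ᵀ.
Determinant 226·5 − 28² = 346.
α = (246·5 − 28·32)/346 = 167/173; β = (226·32 − 28·246)/346 = 172/173.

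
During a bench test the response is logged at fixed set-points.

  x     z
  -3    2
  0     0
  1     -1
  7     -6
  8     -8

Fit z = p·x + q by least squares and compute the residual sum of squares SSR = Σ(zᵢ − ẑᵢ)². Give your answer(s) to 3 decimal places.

SSR = 0.879

Forming AᵀA = [[123, 13]; [13, 5]] and Aᵀz = [-113, -13]ᵀ gives AᵀA·[p, q]ᵀ = Aᵀz.
Determinant 123·5 − 13² = 446.
p = ((-113)·5 − 13·(-13))/446 = -198/223; q = (123·(-13) − 13·(-113))/446 = -65/223.
Residuals: -83/223, 65/223, 40/223, 113/223, -135/223; SSR = 196/223.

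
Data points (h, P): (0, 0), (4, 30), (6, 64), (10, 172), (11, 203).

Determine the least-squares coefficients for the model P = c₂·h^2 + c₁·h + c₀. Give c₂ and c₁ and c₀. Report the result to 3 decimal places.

c₂ = 1.569, c₁ = 1.342, c₀ = -0.176

Compute the Gram sums: Σh^2·h^2 = 26193, Σh^2·h = 2611, Σh^2 = 273, Σh·h = 273, Σh = 31, Σ1 = 5.
Right-hand side: Σh^2·P = 44547, Σh·P = 4457, ΣP = 469.
Solving the 3×3 system (Gaussian elimination) gives c₂ = 67209/42842, c₁ = 57501/42842, c₀ = -3769/21421.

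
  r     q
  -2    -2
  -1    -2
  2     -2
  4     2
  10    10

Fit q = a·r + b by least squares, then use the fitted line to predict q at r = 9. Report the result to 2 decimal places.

q̂ = 7.82

The normal system XᵀX·[a, b]ᵀ = Xᵀq is [[125, 13]; [13, 5]]·[a, b]ᵀ = [110, 6]ᵀ.
Determinant 125·5 − 13² = 456.
a = (110·5 − 13·6)/456 = 59/57; b = (125·6 − 13·110)/456 = -85/57.
At r = 9: q̂ = (59/57)·(9) + (-85/57)·(1) = 446/57.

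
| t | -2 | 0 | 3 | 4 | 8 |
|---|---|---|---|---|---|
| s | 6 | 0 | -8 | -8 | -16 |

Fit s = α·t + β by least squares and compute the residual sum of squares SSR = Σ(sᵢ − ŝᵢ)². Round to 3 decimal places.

Sums needed: Σt·t = 93, Σt = 13, Σ1 = 5.
Moment sums: Σt·s = -196, Σs = -26.
det = 93·5 − 13² = 296.
α = ((-196)·5 − 13·(-26))/296 = -321/148; β = (93·(-26) − 13·(-196))/296 = 65/148.
Residuals: 181/148, -65/148, -143/74, 35/148, 135/148; SSR = 467/74.

SSR = 6.311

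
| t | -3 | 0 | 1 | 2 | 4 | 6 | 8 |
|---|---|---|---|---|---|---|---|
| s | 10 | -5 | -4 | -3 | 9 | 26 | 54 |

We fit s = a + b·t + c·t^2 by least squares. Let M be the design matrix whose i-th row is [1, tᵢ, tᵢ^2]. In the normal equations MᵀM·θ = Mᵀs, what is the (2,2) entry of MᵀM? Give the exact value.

130

Row 2 ↔ basis t, column 2 ↔ basis t, so (MᵀM)_{2,2} = Σᵢ (t)·(t) = (-3)·(-3) + (0)·(0) + (1)·(1) + (2)·(2) + (4)·(4) + (6)·(6) + (8)·(8) = 130.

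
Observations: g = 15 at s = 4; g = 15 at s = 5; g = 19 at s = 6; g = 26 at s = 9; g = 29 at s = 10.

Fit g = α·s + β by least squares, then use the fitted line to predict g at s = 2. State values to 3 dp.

ĝ = 9.015

With design matrix A, AᵀA = [[258, 34]; [34, 5]] and Aᵀg = [773, 104]ᵀ.
Eliminating β: 5·(row 1) − 34·(row 2) gives 134·α = 5·773 − 34·104 = 329, so α = 329/134.
Then β = (104 − 34·(329/134))/5 = 275/67.
At s = 2: ĝ = (329/134)·(2) + (275/67)·(1) = 604/67.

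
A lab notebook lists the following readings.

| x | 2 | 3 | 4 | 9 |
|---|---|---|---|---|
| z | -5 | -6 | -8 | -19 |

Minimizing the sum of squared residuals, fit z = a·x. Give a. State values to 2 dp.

Normal-equation sums: Σx·x = 110.
And Σx·z = -231.
Normal equations: [[110]]·[a]ᵀ = [-231]ᵀ.
a = (-231)/110 = -2.1.

a = -2.10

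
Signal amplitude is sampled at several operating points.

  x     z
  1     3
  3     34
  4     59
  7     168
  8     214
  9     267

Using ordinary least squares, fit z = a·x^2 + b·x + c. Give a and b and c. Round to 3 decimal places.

From the data, Σx^2·x^2 = 13396, Σx^2·x = 1676, Σx^2 = 220, Σx·x = 220, Σx = 32, Σ1 = 6.
Moment sums: Σx^2·z = 44808, Σx·z = 5632, Σz = 745.
So AᵀA·[a, b, c]ᵀ = Aᵀz: [[13396, 1676, 220]; [1676, 220, 32]; [220, 32, 6]]·[a, b, c]ᵀ = [44808, 5632, 745]ᵀ.
Row-reducing yields a = 10931/3840, b = 17729/3840, c = -3093/640.

a = 2.847, b = 4.617, c = -4.833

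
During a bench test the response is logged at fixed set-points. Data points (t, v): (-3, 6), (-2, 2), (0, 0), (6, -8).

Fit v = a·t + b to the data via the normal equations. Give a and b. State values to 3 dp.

Forming XᵀX = [[49, 1]; [1, 4]] and Xᵀv = [-70, 0]ᵀ gives XᵀX·[a, b]ᵀ = Xᵀv.
Eliminating b: 4·(row 1) − 1·(row 2) gives 195·a = 4·(-70) − 1·0 = -280, so a = -56/39.
Then b = (0 − 1·(-56/39))/4 = 14/39.

a = -1.436, b = 0.359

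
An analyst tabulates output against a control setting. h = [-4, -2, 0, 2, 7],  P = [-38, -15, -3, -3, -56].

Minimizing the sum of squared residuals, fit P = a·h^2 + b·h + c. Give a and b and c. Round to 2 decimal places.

a = -1.49, b = 2.85, c = -2.98

Normal-equation sums: Σh^2·h^2 = 2689, Σh^2·h = 279, Σh^2 = 73, Σh·h = 73, Σh = 3, Σ1 = 5.
Moment sums: Σh^2·P = -3424, Σh·P = -216, ΣP = -115.
Inverting the 3×3 Gram matrix, [a, b, c]ᵀ = [-112087/75316, 214767/75316, -112329/37658]ᵀ.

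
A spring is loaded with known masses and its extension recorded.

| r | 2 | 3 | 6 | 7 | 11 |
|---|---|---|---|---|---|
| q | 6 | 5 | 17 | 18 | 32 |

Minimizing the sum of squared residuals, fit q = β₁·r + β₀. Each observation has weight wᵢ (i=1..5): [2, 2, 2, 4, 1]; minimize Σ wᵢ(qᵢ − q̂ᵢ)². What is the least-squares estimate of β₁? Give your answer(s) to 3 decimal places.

Forming MᵀWM = [[415, 61]; [61, 11]] and MᵀWq = [1114, 160]ᵀ gives MᵀWM·[β₁, β₀]ᵀ = MᵀWq.
Δ = 415·11 − 61² = 844.
β₁ = (1114·11 − 61·160)/844 = 1247/422; β₀ = (415·160 − 61·1114)/844 = -777/422.

β₁ = 2.955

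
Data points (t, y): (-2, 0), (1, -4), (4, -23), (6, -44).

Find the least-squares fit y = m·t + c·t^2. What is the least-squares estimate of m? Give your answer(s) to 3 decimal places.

From the data, Σt·t = 57, Σt·t^2 = 273, Σt^2·t^2 = 1569.
Right-hand side: Σt·y = -360, Σt^2·y = -1956.
Determinant 57·1569 − 273² = 14904.
m = ((-360)·1569 − 273·(-1956))/14904 = -857/414; c = (57·(-1956) − 273·(-360))/14904 = -367/414.

m = -2.070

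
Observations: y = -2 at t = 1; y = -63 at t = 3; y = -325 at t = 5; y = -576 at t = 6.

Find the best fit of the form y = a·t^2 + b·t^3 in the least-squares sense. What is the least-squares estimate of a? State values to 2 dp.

a = 1.97

The normal system AᵀA·[a, b]ᵀ = Aᵀy is [[2003, 11145]; [11145, 63011]]·[a, b]ᵀ = [-29430, -166744]ᵀ.
det = 2003·63011 − 11145² = 2000008.
a = ((-29430)·63011 − 11145·(-166744))/2000008 = 1974075/1000004; b = (2003·(-166744) − 11145·(-29430))/2000008 = -2995441/1000004.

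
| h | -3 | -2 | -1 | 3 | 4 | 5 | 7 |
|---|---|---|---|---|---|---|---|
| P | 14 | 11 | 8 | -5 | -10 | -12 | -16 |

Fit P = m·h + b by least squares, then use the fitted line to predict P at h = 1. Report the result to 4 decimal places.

P̂ = 1.2765

From the data, Σh·h = 113, Σh = 13, Σ1 = 7.
Moment sums: Σh·P = -299, ΣP = -10.
det = 113·7 − 13² = 622.
m = ((-299)·7 − 13·(-10))/622 = -1963/622; b = (113·(-10) − 13·(-299))/622 = 2757/622.
At h = 1: P̂ = (-1963/622)·(1) + (2757/622)·(1) = 397/311.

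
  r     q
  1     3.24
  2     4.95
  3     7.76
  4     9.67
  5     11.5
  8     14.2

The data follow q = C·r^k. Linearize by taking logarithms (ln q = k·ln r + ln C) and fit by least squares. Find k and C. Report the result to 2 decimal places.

k = 0.75, C = 3.22

Let Y = ln q. Fitting Y = k·ln r + ln C by least squares:
XᵀX = [[10.5236, 6.8669]; [6.8669, 6]], rhs = [15.9533, 12.1886]ᵀ  (here Σln r = 6.8669, Σ(ln r)² = 10.5236, Σln q = 12.1886, Σln r·ln q = 15.9533).
Slope k = (n·Σln r·ln q − Σln r·Σln q)/(n·Σ(ln r)² − (Σln r)²) = (6·15.9533 − 6.8669·12.1886)/15.9867 = 0.75197; ln C = (Σln q − k·Σln r)/n = 1.17081, so C = exp(1.17081) = 3.22459.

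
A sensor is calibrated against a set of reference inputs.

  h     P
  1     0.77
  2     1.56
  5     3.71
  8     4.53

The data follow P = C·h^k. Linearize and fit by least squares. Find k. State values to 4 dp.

k = 0.8741

With ln Pᵢ as the transformed response and ln hᵢ as the regressor:
AᵀA = [[7.3948, 4.3820]; [4.3820, 4]], rhs = [5.5597, 3.0051]ᵀ  (here Σln h = 4.3820, Σ(ln h)² = 7.3948, Σln P = 3.0051, Σln h·ln P = 5.5597).
Solving (det = 10.3771): k = 0.87409, ln C = -0.20630.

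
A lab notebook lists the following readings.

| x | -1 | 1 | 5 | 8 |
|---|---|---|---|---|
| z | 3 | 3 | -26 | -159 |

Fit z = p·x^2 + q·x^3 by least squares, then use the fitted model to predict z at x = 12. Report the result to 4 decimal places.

ẑ = -637.9946

Compute the Gram sums: Σx^2·x^2 = 4723, Σx^2·x^3 = 35893, Σx^3·x^3 = 277771.
And Σx^2·z = -10820, Σx^3·z = -84658.
Normal equations: [[4723, 35893]; [35893, 277771]]·[p, q]ᵀ = [-10820, -84658]ᵀ.
Determinant 4723·277771 − 35893² = 23604984.
p = ((-10820)·277771 − 35893·(-84658))/23604984 = 1274899/907884; q = (4723·(-84658) − 35893·(-10820))/23604984 = -5738737/11802492.
At x = 12: ẑ = (1274899/907884)·(144) + (-5738737/11802492)·(1728) = -209164628/327847.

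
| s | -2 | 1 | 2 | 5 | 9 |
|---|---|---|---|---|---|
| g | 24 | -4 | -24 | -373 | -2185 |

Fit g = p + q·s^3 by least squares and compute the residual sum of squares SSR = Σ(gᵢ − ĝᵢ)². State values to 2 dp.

SSR = 3.64

The normal equations are: 5·p + 855·q = -2562;  855·p + 547195·q = -1639878.
Eliminating q: 547195·(row 1) − 855·(row 2) gives 2004950·p = 547195·(-2562) − 855·(-1639878) = 182100, so p = 3642/40099.
Then q = ((-1639878) − 855·(3642/40099))/547195 = -600888/200495.
Residuals: -13434/200495, -219302/200495, -22986/200495, 61631/40099, -52433/200495; SSR = 730746/200495.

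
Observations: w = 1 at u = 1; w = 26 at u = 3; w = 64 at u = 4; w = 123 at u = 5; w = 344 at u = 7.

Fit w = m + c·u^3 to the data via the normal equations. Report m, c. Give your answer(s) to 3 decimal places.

Setting ∂/∂m … = 0 gives: 5·m + 560·c = 558;  560·m + 138100·c = 138166.
(Σ1 = 5, Σu^3 = 560, Σu^3·u^3 = 138100, Σw = 558, Σu^3·w = 138166.)
Eliminating c: 138100·(row 1) − 560·(row 2) gives 376900·m = 138100·558 − 560·138166 = -313160, so m = -15658/18845.
Then c = (138166 − 560·(-15658/18845))/138100 = 7567/7538.

m = -0.831, c = 1.004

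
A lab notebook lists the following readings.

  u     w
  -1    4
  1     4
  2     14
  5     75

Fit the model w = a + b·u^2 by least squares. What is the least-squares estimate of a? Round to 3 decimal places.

Entries of AᵀA: Σ1 = 4, Σu^2 = 31, Σu^2·u^2 = 643.
For Aᵀw: Σw = 97, Σu^2·w = 1939.
Normal equations: [[4, 31]; [31, 643]]·[a, b]ᵀ = [97, 1939]ᵀ.
Eliminating b: 643·(row 1) − 31·(row 2) gives 1611·a = 643·97 − 31·1939 = 2262, so a = 754/537.
Then b = (1939 − 31·(754/537))/643 = 1583/537.

a = 1.404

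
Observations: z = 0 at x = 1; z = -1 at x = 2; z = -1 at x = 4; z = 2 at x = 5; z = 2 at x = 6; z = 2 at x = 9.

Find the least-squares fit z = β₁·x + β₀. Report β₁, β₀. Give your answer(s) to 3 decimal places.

Compute the Gram sums: Σx·x = 163, Σx = 27, Σ1 = 6.
Right-hand side: Σx·z = 34, Σz = 4.
Δ = 163·6 − 27² = 249.
β₁ = (34·6 − 27·4)/249 = 32/83; β₀ = (163·4 − 27·34)/249 = -266/249.

β₁ = 0.386, β₀ = -1.068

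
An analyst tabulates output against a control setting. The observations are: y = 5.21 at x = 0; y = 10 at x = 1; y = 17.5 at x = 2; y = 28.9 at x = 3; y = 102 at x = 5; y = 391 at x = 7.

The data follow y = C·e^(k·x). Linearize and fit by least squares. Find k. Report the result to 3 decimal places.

k = 0.609

Linearized form: ln y = k·x + ln C. From the 6 transformed points,
Over the data: Σx = 18.0000, Σ(x)² = 88.0000, Σln y = 20.7729, Σx·ln y = 83.0243.
Normal system: [[88.0000, 18.0000]; [18.0000, 6]]·[k, ln C]ᵀ = [83.0243, 20.7729]ᵀ.
Slope k = (n·Σx·ln y − Σx·Σln y)/(n·Σ(x)² − (Σx)²) = (6·83.0243 − 18.0000·20.7729)/204.0000 = 0.60899; ln C = (Σln y − k·Σx)/n = 1.63518.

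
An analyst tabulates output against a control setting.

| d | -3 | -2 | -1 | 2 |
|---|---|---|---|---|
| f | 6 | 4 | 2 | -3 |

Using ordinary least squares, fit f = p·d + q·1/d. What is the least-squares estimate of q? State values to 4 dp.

q = 0.0769

Setting ∂/∂p … = 0 gives: 18·p + 4·q = -34;  4·p + (29/18)·q = -15/2.
Eliminating q: (29/18)·(row 1) − 4·(row 2) gives 13·p = (29/18)·(-34) − 4·(-15/2) = -223/9, so p = -223/117.
Then q = ((-15/2) − 4·(-223/117))/(29/18) = 1/13.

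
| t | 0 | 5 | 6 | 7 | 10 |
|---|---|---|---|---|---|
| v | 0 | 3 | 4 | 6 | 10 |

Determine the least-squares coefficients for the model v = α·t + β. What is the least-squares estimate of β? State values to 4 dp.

Forming MᵀM = [[210, 28]; [28, 5]] and Mᵀv = [181, 23]ᵀ gives MᵀM·[α, β]ᵀ = Mᵀv.
Δ = 210·5 − 28² = 266.
α = (181·5 − 28·23)/266 = 261/266; β = (210·23 − 28·181)/266 = -17/19.

β = -0.8947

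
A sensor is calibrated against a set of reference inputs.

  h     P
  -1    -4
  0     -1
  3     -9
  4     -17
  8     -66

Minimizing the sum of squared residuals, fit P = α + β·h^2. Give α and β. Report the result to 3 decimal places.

Setting ∂/∂α … = 0 gives: 5·α + 90·β = -97;  90·α + 4434·β = -4581.
(Σ1 = 5, Σh^2 = 90, Σh^2·h^2 = 4434, ΣP = -97, Σh^2·P = -4581.)
Eliminating β: 4434·(row 1) − 90·(row 2) gives 14070·α = 4434·(-97) − 90·(-4581) = -17808, so α = -424/335.
Then β = ((-4581) − 90·(-424/335))/4434 = -135/134.

α = -1.266, β = -1.007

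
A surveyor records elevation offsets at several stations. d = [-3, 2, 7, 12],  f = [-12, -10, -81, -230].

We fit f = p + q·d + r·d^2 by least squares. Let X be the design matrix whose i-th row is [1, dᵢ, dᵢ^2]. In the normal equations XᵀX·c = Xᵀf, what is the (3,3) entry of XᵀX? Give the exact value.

Row 3 ↔ basis d^2, column 3 ↔ basis d^2, so (XᵀX)_{3,3} = Σᵢ (d^2)·(d^2) = (9)·(9) + (4)·(4) + (49)·(49) + (144)·(144) = 23234.

23234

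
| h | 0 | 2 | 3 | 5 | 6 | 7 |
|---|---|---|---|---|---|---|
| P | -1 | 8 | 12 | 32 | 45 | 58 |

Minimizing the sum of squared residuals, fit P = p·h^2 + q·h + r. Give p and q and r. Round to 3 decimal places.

p = 0.936, q = 1.898, r = -0.788

From the data, Σh^2·h^2 = 4419, Σh^2·h = 719, Σh^2 = 123, Σh·h = 123, Σh = 23, Σ1 = 6.
Right-hand side: Σh^2·P = 5402, Σh·P = 888, ΣP = 154.
MᵀM·[p, q, r]ᵀ = MᵀP becomes [[4419, 719, 123]; [719, 123, 23]; [123, 23, 6]]·[p, q, r]ᵀ = [5402, 888, 154]ᵀ.
Solving the 3×3 system (Gaussian elimination) gives p = 247/264, q = 167/88, r = -26/33.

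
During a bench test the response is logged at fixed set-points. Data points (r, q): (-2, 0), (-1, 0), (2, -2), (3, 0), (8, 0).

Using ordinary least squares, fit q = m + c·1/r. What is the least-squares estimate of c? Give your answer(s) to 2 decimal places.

c = -0.78

Sums needed: Σ1 = 5, Σ1/r = -13/24, Σ1/r·1/r = 937/576.
For Aᵀq: Σq = -2, Σ1/r·q = -1.
Δ = 5·(937/576) − (-13/24)² = 1129/144.
m = ((-2)·(937/576) − (-13/24)·(-1))/(1129/144) = -1093/2258; c = (5·(-1) − (-13/24)·(-2))/(1129/144) = -876/1129.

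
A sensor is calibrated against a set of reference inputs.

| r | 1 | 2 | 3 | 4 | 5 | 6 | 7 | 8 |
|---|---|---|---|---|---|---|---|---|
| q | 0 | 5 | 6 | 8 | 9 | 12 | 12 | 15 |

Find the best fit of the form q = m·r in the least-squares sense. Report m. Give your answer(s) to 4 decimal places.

From the data, Σr·r = 204.
Right-hand side: Σr·q = 381.
MᵀM·[m]ᵀ = Mᵀq becomes [[204]]·[m]ᵀ = [381]ᵀ.
m = 381/204 = 1.86765.

m = 1.8676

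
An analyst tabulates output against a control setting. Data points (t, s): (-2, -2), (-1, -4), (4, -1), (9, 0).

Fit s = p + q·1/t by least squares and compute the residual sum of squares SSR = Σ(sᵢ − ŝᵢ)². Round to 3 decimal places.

SSR = 1.154

Normal-equation sums: Σ1 = 4, Σ1/t = -41/36, Σ1/t·1/t = 1717/1296.
For Xᵀs: Σs = -7, Σ1/t·s = 19/4.
Normal equations: [[4, -41/36]; [-41/36, 1717/1296]]·[p, q]ᵀ = [-7, 19/4]ᵀ.
Δ = 4·(1717/1296) − (-41/36)² = 1729/432.
p = ((-7)·(1717/1296) − (-41/36)·(19/4))/(1729/432) = -5008/5187; q = (4·(19/4) − (-41/36)·(-7))/(1729/432) = 4764/1729.
Residuals: 1780/5187, -1448/5187, -536/741, 60/91; SSR = 5984/5187.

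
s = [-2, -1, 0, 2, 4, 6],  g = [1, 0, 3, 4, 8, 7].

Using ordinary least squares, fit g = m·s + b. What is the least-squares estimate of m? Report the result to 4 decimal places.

Entries of AᵀA: Σs·s = 61, Σs = 9, Σ1 = 6.
Right-hand side: Σs·g = 80, Σg = 23.
So AᵀA·[m, b]ᵀ = Aᵀg: [[61, 9]; [9, 6]]·[m, b]ᵀ = [80, 23]ᵀ.
Eliminating b: 6·(row 1) − 9·(row 2) gives 285·m = 6·80 − 9·23 = 273, so m = 91/95.
Then b = (23 − 9·(91/95))/6 = 683/285.

m = 0.9579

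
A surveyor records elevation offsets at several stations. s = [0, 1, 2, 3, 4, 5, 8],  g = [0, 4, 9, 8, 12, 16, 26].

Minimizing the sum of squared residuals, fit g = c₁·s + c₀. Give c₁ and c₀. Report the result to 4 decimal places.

Forming AᵀA = [[119, 23]; [23, 7]] and Aᵀg = [382, 75]ᵀ gives AᵀA·[c₁, c₀]ᵀ = Aᵀg.
Determinant 119·7 − 23² = 304.
c₁ = (382·7 − 23·75)/304 = 949/304; c₀ = (119·75 − 23·382)/304 = 139/304.

c₁ = 3.1217, c₀ = 0.4572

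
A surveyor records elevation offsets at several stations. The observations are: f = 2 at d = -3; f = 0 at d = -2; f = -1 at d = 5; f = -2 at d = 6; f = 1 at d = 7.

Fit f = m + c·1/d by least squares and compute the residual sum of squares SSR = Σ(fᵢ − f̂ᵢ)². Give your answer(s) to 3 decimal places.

Setting ∂/∂m … = 0 gives: 5·m + (-34/105)·c = 0;  (-34/105)·m + (9907/22050)·c = -37/35.
(Σ1 = 5, Σ1/d = -34/105, Σ1/d·1/d = 9907/22050, Σf = 0, Σ1/d·f = -37/35.)
Eliminating c: (9907/22050)·(row 1) − (-34/105)·(row 2) gives (5247/2450)·m = (9907/22050)·0 − (-34/105)·(-37/35) = -1258/3675, so m = -2516/15741.
Then c = ((-37/35) − (-34/105)·(-2516/15741))/(9907/22050) = -12950/5247.
Residuals: 7016/5247, -16909/15741, -5455/15741, -833/583, 23807/15741; SSR = 38780/5247.

SSR = 7.391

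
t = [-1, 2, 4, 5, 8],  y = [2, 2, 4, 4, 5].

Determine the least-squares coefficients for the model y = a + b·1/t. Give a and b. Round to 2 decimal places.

Normal-equation sums: Σ1 = 5, Σ1/t = 3/40, Σ1/t·1/t = 2189/1600.
And Σy = 17, Σ1/t·y = 57/40.
Normal equations: [[5, 3/40]; [3/40, 2189/1600]]·[a, b]ᵀ = [17, 57/40]ᵀ.
Determinant 5·(2189/1600) − (3/40)² = 1367/200.
a = (17·(2189/1600) − (3/40)·(57/40))/(1367/200) = 18521/5468; b = (5·(57/40) − (3/40)·17)/(1367/200) = 1170/1367.

a = 3.39, b = 0.86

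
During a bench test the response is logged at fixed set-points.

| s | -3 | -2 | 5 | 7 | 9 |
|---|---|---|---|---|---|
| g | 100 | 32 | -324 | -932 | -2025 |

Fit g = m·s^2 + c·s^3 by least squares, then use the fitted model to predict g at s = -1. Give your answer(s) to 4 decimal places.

The normal system XᵀX·[m, c]ᵀ = Xᵀg is [[9684, 78706]; [78706, 665508]]·[m, c]ᵀ = [-216765, -1839357]ᵀ.
Determinant 9684·665508 − 78706² = 250145036.
m = ((-216765)·665508 − 78706·(-1839357))/250145036 = 254795211/125072518; c = (9684·(-1839357) − 78706·(-216765))/250145036 = -375813549/125072518.
At s = -1: ĝ = (254795211/125072518)·(1) + (-375813549/125072518)·(-1) = 315304380/62536259.

ĝ = 5.0419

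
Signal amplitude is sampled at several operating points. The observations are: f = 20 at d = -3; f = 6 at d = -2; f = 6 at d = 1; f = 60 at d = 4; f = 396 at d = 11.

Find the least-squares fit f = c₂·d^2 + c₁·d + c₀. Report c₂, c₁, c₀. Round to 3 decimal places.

c₂ = 3.020, c₁ = 2.755, c₀ = 0.332

AᵀA·[c₂, c₁, c₀]ᵀ = Aᵀf reads: 14995·c₂ + 1361·c₁ + 151·c₀ = 49086;  1361·c₂ + 151·c₁ + 11·c₀ = 4530;  151·c₂ + 11·c₁ + 5·c₀ = 488.
(Σd^2·d^2 = 14995, Σd^2·d = 1361, Σd^2 = 151, Σd·d = 151, Σd = 11, Σ1 = 5, Σd^2·f = 49086, Σd·f = 4530, Σf = 488.)
Row-reducing yields c₂ = 333097/110293, c₁ = 303837/110293, c₀ = 36626/110293.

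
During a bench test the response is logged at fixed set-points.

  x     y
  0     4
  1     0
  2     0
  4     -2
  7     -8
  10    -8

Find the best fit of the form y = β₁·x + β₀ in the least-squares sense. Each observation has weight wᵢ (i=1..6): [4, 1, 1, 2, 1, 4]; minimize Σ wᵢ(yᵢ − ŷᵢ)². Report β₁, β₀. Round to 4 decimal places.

From the data, Σwᵢ·x·x = 486, Σwᵢ·x = 58, Σwᵢ·1 = 13.
For MᵀWy: Σwᵢ·x·y = -392, Σwᵢ·y = -28.
MᵀWM·[β₁, β₀]ᵀ = MᵀWy becomes [[486, 58]; [58, 13]]·[β₁, β₀]ᵀ = [-392, -28]ᵀ.
Determinant 486·13 − 58² = 2954.
β₁ = ((-392)·13 − 58·(-28))/2954 = -248/211; β₀ = (486·(-28) − 58·(-392))/2954 = 652/211.

β₁ = -1.1754, β₀ = 3.0900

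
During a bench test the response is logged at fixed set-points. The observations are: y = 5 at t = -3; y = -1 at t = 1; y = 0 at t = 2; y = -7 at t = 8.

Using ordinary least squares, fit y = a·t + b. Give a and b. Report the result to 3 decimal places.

Sums needed: Σt·t = 78, Σt = 8, Σ1 = 4.
For Mᵀy: Σt·y = -72, Σy = -3.
MᵀM·[a, b]ᵀ = Mᵀy becomes [[78, 8]; [8, 4]]·[a, b]ᵀ = [-72, -3]ᵀ.
Determinant 78·4 − 8² = 248.
a = ((-72)·4 − 8·(-3))/248 = -33/31; b = (78·(-3) − 8·(-72))/248 = 171/124.

a = -1.065, b = 1.379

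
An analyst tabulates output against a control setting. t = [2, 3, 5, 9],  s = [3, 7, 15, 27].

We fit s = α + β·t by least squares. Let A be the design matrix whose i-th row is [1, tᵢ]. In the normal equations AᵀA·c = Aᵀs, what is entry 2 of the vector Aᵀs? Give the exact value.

Entry 2 ↔ basis t, so (Aᵀs)_{2} = Σᵢ (t)·sᵢ = (2)·(3) + (3)·(7) + (5)·(15) + (9)·(27) = 345.

345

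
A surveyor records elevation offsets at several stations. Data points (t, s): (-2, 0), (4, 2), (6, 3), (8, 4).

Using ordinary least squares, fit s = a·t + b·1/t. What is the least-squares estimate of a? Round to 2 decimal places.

a = 0.55

Normal-equation sums: Σt·t = 120, Σt·1/t = 4, Σ1/t·1/t = 205/576.
For Xᵀs: Σt·s = 58, Σ1/t·s = 3/2.
So XᵀX·[a, b]ᵀ = Xᵀs: [[120, 4]; [4, 205/576]]·[a, b]ᵀ = [58, 3/2]ᵀ.
Determinant 120·(205/576) − 4² = 641/24.
a = (58·(205/576) − 4·(3/2))/(641/24) = 4217/7692; b = (120·(3/2) − 4·58)/(641/24) = -1248/641.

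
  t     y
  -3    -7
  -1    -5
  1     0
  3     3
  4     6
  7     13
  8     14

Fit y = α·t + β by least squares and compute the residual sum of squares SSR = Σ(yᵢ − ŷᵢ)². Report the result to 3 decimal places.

Forming XᵀX = [[149, 19]; [19, 7]] and Xᵀy = [262, 24]ᵀ gives XᵀX·[α, β]ᵀ = Xᵀy.
det = 149·7 − 19² = 682.
α = (262·7 − 19·24)/682 = 689/341; β = (149·24 − 19·262)/682 = -701/341.
Residuals: 381/341, -315/341, 12/341, -343/341, -9/341, 311/341, -37/341; SSR = 1350/341.

SSR = 3.959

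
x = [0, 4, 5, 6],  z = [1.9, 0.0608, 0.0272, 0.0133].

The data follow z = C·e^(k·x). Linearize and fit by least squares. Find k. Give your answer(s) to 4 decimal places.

Linearized form: ln z = k·x + ln C. From the 4 transformed points,
Σx = 15.0000, Σ(x)² = 77.0000, Σln z = -10.0828, Σx·ln z = -55.1433.
Equations: 77.0000·k + 15.0000·ln C = -55.1433;  15.0000·k + 4·ln C = -10.0828.
Δ = 77.0000·4 − (15.0000)² = 83.0000; k = (-55.1433·4 − 15.0000·-10.0828)/83.0000 = -0.83531, ln C = (77.0000·-10.0828 − 15.0000·-55.1433)/83.0000 = 0.61170.

k = -0.8353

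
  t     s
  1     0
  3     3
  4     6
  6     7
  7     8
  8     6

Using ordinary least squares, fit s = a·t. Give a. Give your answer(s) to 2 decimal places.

Sums needed: Σt·t = 175.
For Mᵀs: Σt·s = 179.
a = 179/175 = 1.02286.

a = 1.02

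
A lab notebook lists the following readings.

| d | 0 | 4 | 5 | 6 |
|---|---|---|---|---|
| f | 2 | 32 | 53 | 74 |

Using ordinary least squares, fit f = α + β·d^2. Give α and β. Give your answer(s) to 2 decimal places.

Sums needed: Σ1 = 4, Σd^2 = 77, Σd^2·d^2 = 2177.
For Xᵀf: Σf = 161, Σd^2·f = 4501.
So XᵀX·[α, β]ᵀ = Xᵀf: [[4, 77]; [77, 2177]]·[α, β]ᵀ = [161, 4501]ᵀ.
Δ = 4·2177 − 77² = 2779.
α = (161·2177 − 77·4501)/2779 = 560/397; β = (4·4501 − 77·161)/2779 = 801/397.

α = 1.41, β = 2.02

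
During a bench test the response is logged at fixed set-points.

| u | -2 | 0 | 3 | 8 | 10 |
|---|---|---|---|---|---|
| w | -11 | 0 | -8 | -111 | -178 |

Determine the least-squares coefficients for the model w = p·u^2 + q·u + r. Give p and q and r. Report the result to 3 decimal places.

Forming AᵀA = [[14193, 1531, 177]; [1531, 177, 19]; [177, 19, 5]] and Aᵀw = [-25020, -2670, -308]ᵀ gives AᵀA·[p, q, r]ᵀ = Aᵀw.
Row-reducing yields p = -24023/11740, q = 28779/11740, r = 1787/1174.

p = -2.046, q = 2.451, r = 1.522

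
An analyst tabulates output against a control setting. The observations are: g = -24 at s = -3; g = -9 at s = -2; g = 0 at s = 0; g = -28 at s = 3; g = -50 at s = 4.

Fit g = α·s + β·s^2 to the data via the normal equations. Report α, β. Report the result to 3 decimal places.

Setting ∂/∂α … = 0 gives: 38·α + 56·β = -194;  56·α + 434·β = -1304.
(Σs·s = 38, Σs·s^2 = 56, Σs^2·s^2 = 434, Σs·g = -194, Σs^2·g = -1304.)
Δ = 38·434 − 56² = 13356.
α = ((-194)·434 − 56·(-1304))/13356 = -133/159; β = (38·(-1304) − 56·(-194))/13356 = -3224/1113.

α = -0.836, β = -2.897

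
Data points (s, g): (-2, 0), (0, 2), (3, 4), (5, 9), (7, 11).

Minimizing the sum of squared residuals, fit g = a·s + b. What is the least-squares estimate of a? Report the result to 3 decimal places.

XᵀX·[a, b]ᵀ = Xᵀg reads: 87·a + 13·b = 134;  13·a + 5·b = 26.
(Σs·s = 87, Σs = 13, Σ1 = 5, Σs·g = 134, Σg = 26.)
det = 87·5 − 13² = 266.
a = (134·5 − 13·26)/266 = 166/133; b = (87·26 − 13·134)/266 = 260/133.

a = 1.248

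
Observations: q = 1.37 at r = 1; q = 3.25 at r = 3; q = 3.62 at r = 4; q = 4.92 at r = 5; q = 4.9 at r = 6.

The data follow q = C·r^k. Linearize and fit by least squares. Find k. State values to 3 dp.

With ln qᵢ as the transformed response and ln rᵢ as the regressor:
Σln r = 5.8861, Σ(ln r)² = 8.9295, Σln q = 5.9625, Σln r·ln q = 8.4902.
Equations: 8.9295·k + 5.8861·ln C = 8.4902;  5.8861·k + 5·ln C = 5.9625.
Δ = 8.9295·5 − (5.8861)² = 10.0010; k = (8.4902·5 − 5.8861·5.9625)/10.0010 = 0.73543, ln C = (8.9295·5.9625 − 5.8861·8.4902)/10.0010 = 0.32673.

k = 0.735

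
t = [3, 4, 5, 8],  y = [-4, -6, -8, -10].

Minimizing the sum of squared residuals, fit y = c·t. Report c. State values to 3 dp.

Setting ∂/∂c … = 0 gives: 114·c = -156.
c = (-156)/114 = -1.36842.

c = -1.368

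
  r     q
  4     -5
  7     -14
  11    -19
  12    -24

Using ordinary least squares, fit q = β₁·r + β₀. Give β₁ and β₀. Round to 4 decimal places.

β₁ = -2.1463, β₀ = 2.7439

The normal system XᵀX·[β₁, β₀]ᵀ = Xᵀq is [[330, 34]; [34, 4]]·[β₁, β₀]ᵀ = [-615, -62]ᵀ.
det = 330·4 − 34² = 164.
β₁ = ((-615)·4 − 34·(-62))/164 = -88/41; β₀ = (330·(-62) − 34·(-615))/164 = 225/82.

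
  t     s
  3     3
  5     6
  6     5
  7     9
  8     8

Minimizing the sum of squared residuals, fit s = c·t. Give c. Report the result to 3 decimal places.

With design matrix X, XᵀX = [[183]] and Xᵀs = [196]ᵀ.
Hence c = 196 / 183 ≈ 1.07104.

c = 1.071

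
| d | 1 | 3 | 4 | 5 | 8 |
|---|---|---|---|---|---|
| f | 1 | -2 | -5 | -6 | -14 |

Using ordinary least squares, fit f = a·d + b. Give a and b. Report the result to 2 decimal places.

a = -2.16, b = 3.86

Forming AᵀA = [[115, 21]; [21, 5]] and Aᵀf = [-167, -26]ᵀ gives AᵀA·[a, b]ᵀ = Aᵀf.
Δ = 115·5 − 21² = 134.
a = ((-167)·5 − 21·(-26))/134 = -289/134; b = (115·(-26) − 21·(-167))/134 = 517/134.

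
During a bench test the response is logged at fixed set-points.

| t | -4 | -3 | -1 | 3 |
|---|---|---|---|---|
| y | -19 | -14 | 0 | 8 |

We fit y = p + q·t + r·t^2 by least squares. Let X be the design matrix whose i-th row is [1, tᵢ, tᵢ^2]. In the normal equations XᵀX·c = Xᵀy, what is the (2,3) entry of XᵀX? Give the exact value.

-65

Row 2 ↔ basis t, column 3 ↔ basis t^2, so (XᵀX)_{2,3} = Σᵢ (t)·(t^2) = (-4)·(16) + (-3)·(9) + (-1)·(1) + (3)·(9) = -65.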